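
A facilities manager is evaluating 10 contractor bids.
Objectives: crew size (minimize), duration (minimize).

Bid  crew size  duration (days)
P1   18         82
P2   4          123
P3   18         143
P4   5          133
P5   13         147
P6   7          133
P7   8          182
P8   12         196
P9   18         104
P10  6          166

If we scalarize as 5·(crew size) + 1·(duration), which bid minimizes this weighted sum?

P2

P1: 5·18 + 1·82 = 172
P2: 5·4 + 1·123 = 143
P3: 5·18 + 1·143 = 233
P4: 5·5 + 1·133 = 158
P5: 5·13 + 1·147 = 212
P6: 5·7 + 1·133 = 168
P7: 5·8 + 1·182 = 222
P8: 5·12 + 1·196 = 256
P9: 5·18 + 1·104 = 194
P10: 5·6 + 1·166 = 196
Lowest: P2 at 143.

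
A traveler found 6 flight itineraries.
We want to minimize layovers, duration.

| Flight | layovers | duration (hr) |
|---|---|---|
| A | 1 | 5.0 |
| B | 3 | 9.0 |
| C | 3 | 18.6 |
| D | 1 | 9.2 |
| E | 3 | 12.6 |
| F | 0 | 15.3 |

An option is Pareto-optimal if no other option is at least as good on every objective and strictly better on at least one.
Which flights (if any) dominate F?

A: worse on layovers (1 vs 0).
B: worse on layovers (3 vs 0).
C: worse on layovers (3 vs 0).
D: worse on layovers (1 vs 0).
E: worse on layovers (3 vs 0).
No option dominates F.

none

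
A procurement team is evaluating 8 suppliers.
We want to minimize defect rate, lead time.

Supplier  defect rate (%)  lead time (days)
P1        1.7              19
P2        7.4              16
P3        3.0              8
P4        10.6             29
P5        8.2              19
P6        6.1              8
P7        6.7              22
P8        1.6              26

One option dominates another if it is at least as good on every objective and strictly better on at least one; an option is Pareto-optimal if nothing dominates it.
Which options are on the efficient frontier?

P1: not dominated.
P2: dominated by P3 (defect rate 3.0≤7.4, lead time 8≤16).
P3: not dominated.
P4: dominated by P1 (defect rate 1.7≤10.6, lead time 19≤29).
P5: dominated by P1 (defect rate 1.7≤8.2, lead time 19≤19).
P6: dominated by P3 (defect rate 3.0≤6.1, lead time 8≤8).
P7: dominated by P1 (defect rate 1.7≤6.7, lead time 19≤22).
P8: not dominated (best defect rate).

P1, P3, P8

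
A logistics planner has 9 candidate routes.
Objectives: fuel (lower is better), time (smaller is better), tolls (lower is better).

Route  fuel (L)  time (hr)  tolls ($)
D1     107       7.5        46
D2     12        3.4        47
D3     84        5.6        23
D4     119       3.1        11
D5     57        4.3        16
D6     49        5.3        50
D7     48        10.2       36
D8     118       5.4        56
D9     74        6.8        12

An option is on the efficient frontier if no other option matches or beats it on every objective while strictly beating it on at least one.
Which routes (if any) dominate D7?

D1: worse on fuel (107 vs 48).
D2: worse on tolls (47 vs 36).
D3: worse on fuel (84 vs 48).
D4: worse on fuel (119 vs 48).
D5: worse on fuel (57 vs 48).
D6: worse on fuel (49 vs 48).
D8: worse on fuel (118 vs 48).
D9: worse on fuel (74 vs 48).
No option dominates D7.

none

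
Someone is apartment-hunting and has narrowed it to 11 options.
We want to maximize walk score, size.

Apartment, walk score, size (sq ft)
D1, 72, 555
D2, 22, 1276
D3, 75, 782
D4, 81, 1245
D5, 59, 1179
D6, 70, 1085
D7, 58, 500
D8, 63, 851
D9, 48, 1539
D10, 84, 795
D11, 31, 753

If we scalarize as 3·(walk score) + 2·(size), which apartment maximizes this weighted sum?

D1: 3·72 + 2·555 = 1326
D2: 3·22 + 2·1276 = 2618
D3: 3·75 + 2·782 = 1789
D4: 3·81 + 2·1245 = 2733
D5: 3·59 + 2·1179 = 2535
D6: 3·70 + 2·1085 = 2380
D7: 3·58 + 2·500 = 1174
D8: 3·63 + 2·851 = 1891
D9: 3·48 + 2·1539 = 3222
D10: 3·84 + 2·795 = 1842
D11: 3·31 + 2·753 = 1599
Highest: D9 at 3222.

D9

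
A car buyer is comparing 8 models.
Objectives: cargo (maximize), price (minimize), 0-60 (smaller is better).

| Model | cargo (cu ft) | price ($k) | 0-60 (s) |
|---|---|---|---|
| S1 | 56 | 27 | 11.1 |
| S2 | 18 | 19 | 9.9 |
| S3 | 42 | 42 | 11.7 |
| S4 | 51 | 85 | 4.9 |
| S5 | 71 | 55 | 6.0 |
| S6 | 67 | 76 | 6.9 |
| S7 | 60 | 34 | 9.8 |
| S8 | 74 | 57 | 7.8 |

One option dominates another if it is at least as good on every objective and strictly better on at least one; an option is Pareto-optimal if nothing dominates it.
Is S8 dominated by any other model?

S1: worse on cargo (56 vs 74).
S2: worse on cargo (18 vs 74).
S3: worse on cargo (42 vs 74).
S4: worse on cargo (51 vs 74).
S5: worse on cargo (71 vs 74).
S6: worse on cargo (67 vs 74).
S7: worse on cargo (60 vs 74).
No option is at least as good as S8 on every objective and strictly better on one.

No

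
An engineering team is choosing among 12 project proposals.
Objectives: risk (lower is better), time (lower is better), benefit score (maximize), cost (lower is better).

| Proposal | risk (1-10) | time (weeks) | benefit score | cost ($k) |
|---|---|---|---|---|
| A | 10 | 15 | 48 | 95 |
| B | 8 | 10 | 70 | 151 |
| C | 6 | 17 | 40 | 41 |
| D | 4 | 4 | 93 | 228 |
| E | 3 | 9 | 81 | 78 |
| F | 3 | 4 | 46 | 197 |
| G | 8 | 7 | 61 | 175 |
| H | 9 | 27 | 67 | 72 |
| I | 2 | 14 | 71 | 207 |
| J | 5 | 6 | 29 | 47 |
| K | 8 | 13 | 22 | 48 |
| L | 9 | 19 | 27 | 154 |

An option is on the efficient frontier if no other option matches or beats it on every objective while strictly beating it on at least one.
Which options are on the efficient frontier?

C, D, E, F, G, H, I, J

A: dominated by E (risk 3≤10, time 9≤15, benefit score 81≥48, cost 78≤95).
B: dominated by E (risk 3≤8, time 9≤10, benefit score 81≥70, cost 78≤151).
C: not dominated (best cost).
D: not dominated (best benefit score).
E: not dominated.
F: not dominated.
G: not dominated.
H: not dominated.
I: not dominated (best risk).
J: not dominated.
K: dominated by J (risk 5≤8, time 6≤13, benefit score 29≥22, cost 47≤48).
L: dominated by B (risk 8≤9, time 10≤19, benefit score 70≥27, cost 151≤154).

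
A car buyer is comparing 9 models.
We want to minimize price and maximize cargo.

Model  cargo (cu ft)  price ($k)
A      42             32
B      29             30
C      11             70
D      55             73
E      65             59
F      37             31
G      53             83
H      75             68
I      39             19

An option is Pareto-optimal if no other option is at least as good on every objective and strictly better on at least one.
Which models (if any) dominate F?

I: cargo 39≥37, price 19≤31 — dominates F.
Others (A, B, C, D, E, G, H) are each worse than F on at least one objective.

I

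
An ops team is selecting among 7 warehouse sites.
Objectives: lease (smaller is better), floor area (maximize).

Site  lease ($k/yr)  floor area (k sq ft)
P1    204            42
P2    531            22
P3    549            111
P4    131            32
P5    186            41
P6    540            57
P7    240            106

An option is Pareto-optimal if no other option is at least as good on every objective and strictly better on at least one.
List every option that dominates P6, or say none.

P7

P7: lease 240≤540, floor area 106≥57 — dominates P6.
Others (P1, P2, P3, P4, P5) are each worse than P6 on at least one objective.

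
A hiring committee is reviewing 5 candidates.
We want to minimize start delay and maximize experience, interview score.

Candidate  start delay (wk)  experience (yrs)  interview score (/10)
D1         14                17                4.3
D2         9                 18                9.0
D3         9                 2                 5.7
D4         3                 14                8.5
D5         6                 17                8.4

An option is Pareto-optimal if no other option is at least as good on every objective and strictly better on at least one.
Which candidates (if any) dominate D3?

D2, D4, D5

D2: start delay 9≤9, experience 18≥2, interview score 9.0≥5.7 — dominates D3.
D4: start delay 3≤9, experience 14≥2, interview score 8.5≥5.7 — dominates D3.
D5: start delay 6≤9, experience 17≥2, interview score 8.4≥5.7 — dominates D3.
Others (D1) are each worse than D3 on at least one objective.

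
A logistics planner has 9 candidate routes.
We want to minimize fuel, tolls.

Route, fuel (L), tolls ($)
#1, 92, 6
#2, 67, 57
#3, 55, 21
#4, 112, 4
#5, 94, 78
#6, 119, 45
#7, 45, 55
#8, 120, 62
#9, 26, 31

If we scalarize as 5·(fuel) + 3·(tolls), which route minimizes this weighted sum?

#1: 5·92 + 3·6 = 478
#2: 5·67 + 3·57 = 506
#3: 5·55 + 3·21 = 338
#4: 5·112 + 3·4 = 572
#5: 5·94 + 3·78 = 704
#6: 5·119 + 3·45 = 730
#7: 5·45 + 3·55 = 390
#8: 5·120 + 3·62 = 786
#9: 5·26 + 3·31 = 223
Lowest: #9 at 223.

#9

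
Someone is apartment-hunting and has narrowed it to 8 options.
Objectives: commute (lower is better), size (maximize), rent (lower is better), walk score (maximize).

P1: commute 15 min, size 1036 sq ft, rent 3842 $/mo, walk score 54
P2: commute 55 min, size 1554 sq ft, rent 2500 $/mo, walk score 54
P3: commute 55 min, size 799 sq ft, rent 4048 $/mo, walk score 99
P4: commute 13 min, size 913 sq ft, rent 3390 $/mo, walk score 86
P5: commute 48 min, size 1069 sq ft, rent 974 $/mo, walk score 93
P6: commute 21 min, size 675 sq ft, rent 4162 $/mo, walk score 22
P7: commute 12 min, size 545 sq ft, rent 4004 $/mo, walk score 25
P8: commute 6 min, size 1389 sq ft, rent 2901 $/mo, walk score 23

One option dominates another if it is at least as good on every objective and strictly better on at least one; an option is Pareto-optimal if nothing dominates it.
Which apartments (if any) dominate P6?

P1, P4, P8

P1: commute 15≤21, size 1036≥675, rent 3842≤4162, walk score 54≥22 — dominates P6.
P4: commute 13≤21, size 913≥675, rent 3390≤4162, walk score 86≥22 — dominates P6.
P8: commute 6≤21, size 1389≥675, rent 2901≤4162, walk score 23≥22 — dominates P6.
Others (P2, P3, P5, P7) are each worse than P6 on at least one objective.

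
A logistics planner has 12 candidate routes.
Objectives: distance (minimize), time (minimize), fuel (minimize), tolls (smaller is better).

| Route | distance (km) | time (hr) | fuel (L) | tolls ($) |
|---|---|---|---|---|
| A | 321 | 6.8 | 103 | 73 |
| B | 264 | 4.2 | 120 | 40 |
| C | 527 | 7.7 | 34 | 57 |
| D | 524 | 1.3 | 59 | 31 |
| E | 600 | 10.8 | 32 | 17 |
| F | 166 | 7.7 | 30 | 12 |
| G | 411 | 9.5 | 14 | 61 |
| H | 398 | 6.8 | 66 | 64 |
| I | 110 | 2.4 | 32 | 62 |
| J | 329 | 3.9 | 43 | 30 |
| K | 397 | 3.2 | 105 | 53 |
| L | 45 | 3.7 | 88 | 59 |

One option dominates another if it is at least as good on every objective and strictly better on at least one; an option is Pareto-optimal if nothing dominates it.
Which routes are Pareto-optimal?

A: dominated by I (distance 110≤321, time 2.4≤6.8, fuel 32≤103, tolls 62≤73).
B: not dominated.
C: dominated by F (distance 166≤527, time 7.7≤7.7, fuel 30≤34, tolls 12≤57).
D: not dominated (best time).
E: dominated by F (distance 166≤600, time 7.7≤10.8, fuel 30≤32, tolls 12≤17).
F: not dominated (best tolls).
G: not dominated (best fuel).
H: dominated by I (distance 110≤398, time 2.4≤6.8, fuel 32≤66, tolls 62≤64).
I: not dominated.
J: not dominated.
K: not dominated.
L: not dominated (best distance).

B, D, F, G, I, J, K, L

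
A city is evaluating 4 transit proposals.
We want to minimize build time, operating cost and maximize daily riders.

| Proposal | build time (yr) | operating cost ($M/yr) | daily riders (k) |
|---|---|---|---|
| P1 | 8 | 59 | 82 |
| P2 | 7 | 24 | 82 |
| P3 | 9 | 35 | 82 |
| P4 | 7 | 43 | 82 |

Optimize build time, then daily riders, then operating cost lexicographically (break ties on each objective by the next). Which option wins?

First minimize build time: best is 7, kept {P2, P4}.
Then maximize daily riders: best is 82, kept {P2, P4}.
Then minimize operating cost: best is 24, kept {P2}.

P2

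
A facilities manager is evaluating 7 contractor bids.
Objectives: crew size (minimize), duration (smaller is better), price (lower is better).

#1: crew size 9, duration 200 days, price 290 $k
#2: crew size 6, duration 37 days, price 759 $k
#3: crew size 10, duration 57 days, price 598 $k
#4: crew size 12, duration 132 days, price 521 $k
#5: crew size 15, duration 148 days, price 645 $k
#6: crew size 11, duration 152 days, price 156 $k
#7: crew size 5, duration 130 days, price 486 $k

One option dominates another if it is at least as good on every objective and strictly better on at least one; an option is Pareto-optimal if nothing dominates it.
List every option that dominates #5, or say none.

#3: crew size 10≤15, duration 57≤148, price 598≤645 — dominates #5.
#4: crew size 12≤15, duration 132≤148, price 521≤645 — dominates #5.
#7: crew size 5≤15, duration 130≤148, price 486≤645 — dominates #5.
Others (#1, #2, #6) are each worse than #5 on at least one objective.

#3, #4, #7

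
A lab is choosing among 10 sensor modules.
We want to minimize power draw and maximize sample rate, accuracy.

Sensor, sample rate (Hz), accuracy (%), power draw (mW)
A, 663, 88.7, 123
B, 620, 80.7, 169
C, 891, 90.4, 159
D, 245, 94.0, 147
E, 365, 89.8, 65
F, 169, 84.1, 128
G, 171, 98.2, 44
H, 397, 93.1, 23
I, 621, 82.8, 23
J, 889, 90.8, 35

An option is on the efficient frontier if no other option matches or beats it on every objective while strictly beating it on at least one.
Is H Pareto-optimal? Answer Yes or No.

Yes

A: worse on accuracy (88.7 vs 93.1).
B: worse on accuracy (80.7 vs 93.1).
C: worse on accuracy (90.4 vs 93.1).
D: worse on sample rate (245 vs 397).
E: worse on sample rate (365 vs 397).
F: worse on sample rate (169 vs 397).
G: worse on sample rate (171 vs 397).
I: worse on accuracy (82.8 vs 93.1).
J: worse on accuracy (90.8 vs 93.1).
No option is at least as good as H on every objective and strictly better on one.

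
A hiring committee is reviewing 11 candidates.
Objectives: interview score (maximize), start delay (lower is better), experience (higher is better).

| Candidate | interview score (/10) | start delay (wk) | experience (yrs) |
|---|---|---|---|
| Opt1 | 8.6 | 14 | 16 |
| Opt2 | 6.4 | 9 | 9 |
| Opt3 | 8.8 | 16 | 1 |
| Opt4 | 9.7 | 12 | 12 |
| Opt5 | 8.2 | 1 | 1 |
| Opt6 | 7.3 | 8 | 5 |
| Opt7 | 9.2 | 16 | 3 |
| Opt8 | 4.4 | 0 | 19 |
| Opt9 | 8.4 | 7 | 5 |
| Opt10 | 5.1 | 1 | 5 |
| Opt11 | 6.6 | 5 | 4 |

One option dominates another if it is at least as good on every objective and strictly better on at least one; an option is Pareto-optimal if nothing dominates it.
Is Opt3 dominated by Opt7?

Yes

Opt7 vs Opt3: interview score 9.2≥8.8, start delay 16≤16, experience 3≥1 — Opt7 is at least as good on every objective with at least one strict improvement.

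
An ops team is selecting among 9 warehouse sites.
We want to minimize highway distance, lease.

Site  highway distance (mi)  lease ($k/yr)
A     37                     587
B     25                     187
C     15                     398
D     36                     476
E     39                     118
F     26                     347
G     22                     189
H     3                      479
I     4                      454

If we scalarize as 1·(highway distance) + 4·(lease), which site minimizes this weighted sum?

A: 1·37 + 4·587 = 2385
B: 1·25 + 4·187 = 773
C: 1·15 + 4·398 = 1607
D: 1·36 + 4·476 = 1940
E: 1·39 + 4·118 = 511
F: 1·26 + 4·347 = 1414
G: 1·22 + 4·189 = 778
H: 1·3 + 4·479 = 1919
I: 1·4 + 4·454 = 1820
Lowest: E at 511.

E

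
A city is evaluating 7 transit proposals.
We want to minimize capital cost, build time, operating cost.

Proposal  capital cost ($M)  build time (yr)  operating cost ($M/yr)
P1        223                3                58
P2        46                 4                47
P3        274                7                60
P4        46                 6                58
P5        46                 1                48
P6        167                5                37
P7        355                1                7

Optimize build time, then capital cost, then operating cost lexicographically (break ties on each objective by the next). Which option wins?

P5

First minimize build time: best is 1, kept {P5, P7}.
Then minimize capital cost: best is 46, kept {P5}.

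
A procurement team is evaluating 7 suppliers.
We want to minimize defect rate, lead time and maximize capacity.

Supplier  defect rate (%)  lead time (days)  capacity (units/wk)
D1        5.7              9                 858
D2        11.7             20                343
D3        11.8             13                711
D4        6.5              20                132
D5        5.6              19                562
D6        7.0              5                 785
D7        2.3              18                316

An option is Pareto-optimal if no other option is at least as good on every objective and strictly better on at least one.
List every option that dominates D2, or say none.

D1: defect rate 5.7≤11.7, lead time 9≤20, capacity 858≥343 — dominates D2.
D5: defect rate 5.6≤11.7, lead time 19≤20, capacity 562≥343 — dominates D2.
D6: defect rate 7.0≤11.7, lead time 5≤20, capacity 785≥343 — dominates D2.
Others (D3, D4, D7) are each worse than D2 on at least one objective.

D1, D5, D6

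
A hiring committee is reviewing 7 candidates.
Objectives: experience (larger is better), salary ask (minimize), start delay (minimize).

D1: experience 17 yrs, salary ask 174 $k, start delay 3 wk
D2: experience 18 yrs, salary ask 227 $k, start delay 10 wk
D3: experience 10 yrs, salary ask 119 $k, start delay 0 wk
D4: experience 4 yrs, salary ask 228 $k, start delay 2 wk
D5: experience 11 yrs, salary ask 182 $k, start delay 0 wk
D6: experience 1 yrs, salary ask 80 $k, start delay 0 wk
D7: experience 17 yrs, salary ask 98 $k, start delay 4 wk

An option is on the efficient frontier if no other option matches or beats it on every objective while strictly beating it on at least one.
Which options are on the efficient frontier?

D1, D2, D3, D5, D6, D7

D1: not dominated.
D2: not dominated (best experience).
D3: not dominated.
D4: dominated by D3 (experience 10≥4, salary ask 119≤228, start delay 0≤2).
D5: not dominated.
D6: not dominated (best salary ask).
D7: not dominated.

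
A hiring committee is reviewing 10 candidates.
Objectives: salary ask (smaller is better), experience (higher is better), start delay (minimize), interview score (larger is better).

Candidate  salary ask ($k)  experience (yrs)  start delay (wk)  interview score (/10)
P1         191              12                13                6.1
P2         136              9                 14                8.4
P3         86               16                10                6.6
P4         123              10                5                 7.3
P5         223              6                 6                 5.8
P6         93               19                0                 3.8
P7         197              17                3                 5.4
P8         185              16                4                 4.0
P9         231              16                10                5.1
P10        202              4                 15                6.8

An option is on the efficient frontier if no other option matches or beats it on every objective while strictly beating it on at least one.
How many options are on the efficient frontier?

P1: dominated by P3 (salary ask 86≤191, experience 16≥12, start delay 10≤13, interview score 6.6≥6.1).
P2: not dominated (best interview score).
P3: not dominated (best salary ask).
P4: not dominated.
P5: dominated by P4 (salary ask 123≤223, experience 10≥6, start delay 5≤6, interview score 7.3≥5.8).
P6: not dominated (best experience).
P7: not dominated.
P8: not dominated.
P9: dominated by P3 (salary ask 86≤231, experience 16≥16, start delay 10≤10, interview score 6.6≥5.1).
P10: dominated by P2 (salary ask 136≤202, experience 9≥4, start delay 14≤15, interview score 8.4≥6.8).
Pareto-optimal: P2, P3, P4, P6, P7, P8 → 6.

6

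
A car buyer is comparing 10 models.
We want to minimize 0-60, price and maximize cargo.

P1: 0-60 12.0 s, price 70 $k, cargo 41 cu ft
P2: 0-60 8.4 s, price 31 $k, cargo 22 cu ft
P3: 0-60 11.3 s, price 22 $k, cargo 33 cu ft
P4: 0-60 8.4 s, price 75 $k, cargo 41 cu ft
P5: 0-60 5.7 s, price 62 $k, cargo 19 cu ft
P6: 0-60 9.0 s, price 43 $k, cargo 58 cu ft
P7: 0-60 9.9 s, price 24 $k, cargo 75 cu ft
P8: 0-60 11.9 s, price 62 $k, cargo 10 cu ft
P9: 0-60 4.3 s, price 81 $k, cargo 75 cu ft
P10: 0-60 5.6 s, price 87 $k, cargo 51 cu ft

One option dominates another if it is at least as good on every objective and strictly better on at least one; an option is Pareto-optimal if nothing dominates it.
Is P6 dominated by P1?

No

P1 vs P6: P1 is worse on 0-60 (12.0 vs 9.0), so it does not dominate P6.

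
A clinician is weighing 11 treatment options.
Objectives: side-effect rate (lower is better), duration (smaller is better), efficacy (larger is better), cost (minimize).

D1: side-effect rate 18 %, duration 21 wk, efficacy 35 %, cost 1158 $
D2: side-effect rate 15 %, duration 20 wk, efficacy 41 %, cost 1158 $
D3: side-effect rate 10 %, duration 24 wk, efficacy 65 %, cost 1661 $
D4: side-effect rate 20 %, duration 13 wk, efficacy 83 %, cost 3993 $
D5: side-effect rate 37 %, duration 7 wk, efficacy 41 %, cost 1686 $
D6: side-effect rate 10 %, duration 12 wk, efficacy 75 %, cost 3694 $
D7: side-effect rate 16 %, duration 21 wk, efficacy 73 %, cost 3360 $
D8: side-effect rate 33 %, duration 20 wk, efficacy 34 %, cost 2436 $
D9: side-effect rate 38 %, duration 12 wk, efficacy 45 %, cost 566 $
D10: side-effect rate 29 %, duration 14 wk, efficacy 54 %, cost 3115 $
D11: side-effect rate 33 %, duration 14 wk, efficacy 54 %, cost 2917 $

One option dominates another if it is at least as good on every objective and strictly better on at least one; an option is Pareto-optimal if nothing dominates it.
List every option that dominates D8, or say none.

D2

D2: side-effect rate 15≤33, duration 20≤20, efficacy 41≥34, cost 1158≤2436 — dominates D8.
Others (D1, D3, D4, D5, D6, D7, D9, D10, D11) are each worse than D8 on at least one objective.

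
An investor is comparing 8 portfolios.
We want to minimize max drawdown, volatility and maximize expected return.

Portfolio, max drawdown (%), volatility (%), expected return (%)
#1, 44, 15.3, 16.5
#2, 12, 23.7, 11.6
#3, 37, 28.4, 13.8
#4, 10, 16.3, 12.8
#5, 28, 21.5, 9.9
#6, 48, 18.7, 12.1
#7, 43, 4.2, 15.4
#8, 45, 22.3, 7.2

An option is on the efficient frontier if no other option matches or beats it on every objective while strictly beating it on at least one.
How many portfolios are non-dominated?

#1: not dominated (best expected return).
#2: dominated by #4 (max drawdown 10≤12, volatility 16.3≤23.7, expected return 12.8≥11.6).
#3: not dominated.
#4: not dominated (best max drawdown).
#5: dominated by #4 (max drawdown 10≤28, volatility 16.3≤21.5, expected return 12.8≥9.9).
#6: dominated by #1 (max drawdown 44≤48, volatility 15.3≤18.7, expected return 16.5≥12.1).
#7: not dominated (best volatility).
#8: dominated by #1 (max drawdown 44≤45, volatility 15.3≤22.3, expected return 16.5≥7.2).
Pareto-optimal: #1, #3, #4, #7 → 4.

4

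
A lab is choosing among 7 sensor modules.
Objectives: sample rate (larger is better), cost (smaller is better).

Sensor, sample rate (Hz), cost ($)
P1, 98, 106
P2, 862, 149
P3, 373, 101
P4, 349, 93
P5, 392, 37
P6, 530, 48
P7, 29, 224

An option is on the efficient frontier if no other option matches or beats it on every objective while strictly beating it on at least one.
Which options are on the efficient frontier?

P1: dominated by P3 (sample rate 373≥98, cost 101≤106).
P2: not dominated (best sample rate).
P3: dominated by P5 (sample rate 392≥373, cost 37≤101).
P4: dominated by P5 (sample rate 392≥349, cost 37≤93).
P5: not dominated (best cost).
P6: not dominated.
P7: dominated by P1 (sample rate 98≥29, cost 106≤224).

P2, P5, P6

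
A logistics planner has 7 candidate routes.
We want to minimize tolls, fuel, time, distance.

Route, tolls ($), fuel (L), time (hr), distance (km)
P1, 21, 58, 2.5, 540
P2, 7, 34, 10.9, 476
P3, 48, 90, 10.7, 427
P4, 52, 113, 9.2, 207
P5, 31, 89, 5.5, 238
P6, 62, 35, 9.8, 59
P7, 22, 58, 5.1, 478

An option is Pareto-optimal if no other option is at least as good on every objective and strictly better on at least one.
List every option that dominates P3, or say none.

P5

P5: tolls 31≤48, fuel 89≤90, time 5.5≤10.7, distance 238≤427 — dominates P3.
Others (P1, P2, P4, P6, P7) are each worse than P3 on at least one objective.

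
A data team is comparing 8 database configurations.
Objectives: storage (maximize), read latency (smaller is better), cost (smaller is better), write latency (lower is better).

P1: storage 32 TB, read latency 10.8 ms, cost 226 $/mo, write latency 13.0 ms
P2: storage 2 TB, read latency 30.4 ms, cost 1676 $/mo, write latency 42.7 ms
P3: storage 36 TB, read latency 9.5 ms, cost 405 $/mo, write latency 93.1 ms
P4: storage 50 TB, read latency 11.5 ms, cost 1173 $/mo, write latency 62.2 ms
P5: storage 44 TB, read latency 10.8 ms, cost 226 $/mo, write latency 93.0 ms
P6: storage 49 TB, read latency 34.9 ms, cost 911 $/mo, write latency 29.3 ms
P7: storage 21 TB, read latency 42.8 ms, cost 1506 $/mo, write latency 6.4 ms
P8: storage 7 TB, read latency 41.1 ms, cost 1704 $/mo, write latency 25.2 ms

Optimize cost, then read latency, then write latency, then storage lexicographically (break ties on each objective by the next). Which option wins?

First minimize cost: best is 226, kept {P1, P5}.
Then minimize read latency: best is 10.8, kept {P1, P5}.
Then minimize write latency: best is 13.0, kept {P1}.

P1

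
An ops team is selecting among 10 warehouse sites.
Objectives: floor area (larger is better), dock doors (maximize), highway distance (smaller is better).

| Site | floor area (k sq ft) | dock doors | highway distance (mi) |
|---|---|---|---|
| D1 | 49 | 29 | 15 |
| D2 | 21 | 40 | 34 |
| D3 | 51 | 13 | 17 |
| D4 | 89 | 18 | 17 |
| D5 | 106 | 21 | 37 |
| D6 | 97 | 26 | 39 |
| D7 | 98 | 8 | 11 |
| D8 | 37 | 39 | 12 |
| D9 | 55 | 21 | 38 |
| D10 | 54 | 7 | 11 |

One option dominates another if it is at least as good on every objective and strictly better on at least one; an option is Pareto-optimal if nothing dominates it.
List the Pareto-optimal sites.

D1: not dominated.
D2: not dominated (best dock doors).
D3: dominated by D4 (floor area 89≥51, dock doors 18≥13, highway distance 17≤17).
D4: not dominated.
D5: not dominated (best floor area).
D6: not dominated.
D7: not dominated.
D8: not dominated.
D9: dominated by D5 (floor area 106≥55, dock doors 21≥21, highway distance 37≤38).
D10: dominated by D7 (floor area 98≥54, dock doors 8≥7, highway distance 11≤11).

D1, D2, D4, D5, D6, D7, D8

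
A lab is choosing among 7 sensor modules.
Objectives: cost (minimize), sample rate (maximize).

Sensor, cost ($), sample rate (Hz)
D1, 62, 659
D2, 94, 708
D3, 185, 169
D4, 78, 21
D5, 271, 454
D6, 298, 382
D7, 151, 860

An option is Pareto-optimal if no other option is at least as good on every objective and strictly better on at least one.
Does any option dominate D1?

No

D2: worse on cost (94 vs 62).
D3: worse on cost (185 vs 62).
D4: worse on cost (78 vs 62).
D5: worse on cost (271 vs 62).
D6: worse on cost (298 vs 62).
D7: worse on cost (151 vs 62).
No option is at least as good as D1 on every objective and strictly better on one.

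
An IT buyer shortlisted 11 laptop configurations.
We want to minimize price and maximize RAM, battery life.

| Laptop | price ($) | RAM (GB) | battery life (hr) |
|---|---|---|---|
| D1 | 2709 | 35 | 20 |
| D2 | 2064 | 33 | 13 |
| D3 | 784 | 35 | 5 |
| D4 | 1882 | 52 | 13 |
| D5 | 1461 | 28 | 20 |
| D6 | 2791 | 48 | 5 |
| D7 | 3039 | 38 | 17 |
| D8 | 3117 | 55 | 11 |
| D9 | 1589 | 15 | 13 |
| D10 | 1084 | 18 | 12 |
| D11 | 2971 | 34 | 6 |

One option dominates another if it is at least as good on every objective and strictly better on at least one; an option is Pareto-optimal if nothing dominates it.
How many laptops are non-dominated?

7

D1: not dominated.
D2: dominated by D4 (price 1882≤2064, RAM 52≥33, battery life 13≥13).
D3: not dominated (best price).
D4: not dominated.
D5: not dominated.
D6: dominated by D4 (price 1882≤2791, RAM 52≥48, battery life 13≥5).
D7: not dominated.
D8: not dominated (best RAM).
D9: dominated by D5 (price 1461≤1589, RAM 28≥15, battery life 20≥13).
D10: not dominated.
D11: dominated by D1 (price 2709≤2971, RAM 35≥34, battery life 20≥6).
Pareto-optimal: D1, D3, D4, D5, D7, D8, D10 → 7.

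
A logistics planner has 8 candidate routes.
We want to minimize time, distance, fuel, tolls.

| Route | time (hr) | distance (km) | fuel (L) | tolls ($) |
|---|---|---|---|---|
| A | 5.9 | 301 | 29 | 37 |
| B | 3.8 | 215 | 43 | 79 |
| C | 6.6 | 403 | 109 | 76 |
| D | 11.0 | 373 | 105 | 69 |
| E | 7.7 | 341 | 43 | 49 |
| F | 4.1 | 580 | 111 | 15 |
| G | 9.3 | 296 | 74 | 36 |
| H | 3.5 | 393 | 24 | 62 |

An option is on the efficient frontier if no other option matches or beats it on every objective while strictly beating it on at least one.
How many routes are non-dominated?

A: not dominated.
B: not dominated (best distance).
C: dominated by A (time 5.9≤6.6, distance 301≤403, fuel 29≤109, tolls 37≤76).
D: dominated by A (time 5.9≤11.0, distance 301≤373, fuel 29≤105, tolls 37≤69).
E: dominated by A (time 5.9≤7.7, distance 301≤341, fuel 29≤43, tolls 37≤49).
F: not dominated (best tolls).
G: not dominated.
H: not dominated (best time).
Pareto-optimal: A, B, F, G, H → 5.

5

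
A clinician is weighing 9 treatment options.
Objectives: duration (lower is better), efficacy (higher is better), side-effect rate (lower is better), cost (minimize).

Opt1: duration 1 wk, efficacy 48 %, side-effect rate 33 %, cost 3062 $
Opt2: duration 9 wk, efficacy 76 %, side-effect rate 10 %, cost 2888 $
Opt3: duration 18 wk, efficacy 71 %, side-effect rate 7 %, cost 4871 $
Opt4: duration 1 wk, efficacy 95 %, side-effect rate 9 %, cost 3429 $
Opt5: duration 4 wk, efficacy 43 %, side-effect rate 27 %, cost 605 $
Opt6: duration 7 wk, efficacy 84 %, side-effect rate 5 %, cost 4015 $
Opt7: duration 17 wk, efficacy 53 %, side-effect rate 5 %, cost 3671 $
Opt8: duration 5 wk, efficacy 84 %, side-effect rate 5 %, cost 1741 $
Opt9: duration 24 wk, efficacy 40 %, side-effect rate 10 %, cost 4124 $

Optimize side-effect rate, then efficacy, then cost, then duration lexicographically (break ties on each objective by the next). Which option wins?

Opt8

First minimize side-effect rate: best is 5, kept {Opt6, Opt7, Opt8}.
Then maximize efficacy: best is 84, kept {Opt6, Opt8}.
Then minimize cost: best is 1741, kept {Opt8}.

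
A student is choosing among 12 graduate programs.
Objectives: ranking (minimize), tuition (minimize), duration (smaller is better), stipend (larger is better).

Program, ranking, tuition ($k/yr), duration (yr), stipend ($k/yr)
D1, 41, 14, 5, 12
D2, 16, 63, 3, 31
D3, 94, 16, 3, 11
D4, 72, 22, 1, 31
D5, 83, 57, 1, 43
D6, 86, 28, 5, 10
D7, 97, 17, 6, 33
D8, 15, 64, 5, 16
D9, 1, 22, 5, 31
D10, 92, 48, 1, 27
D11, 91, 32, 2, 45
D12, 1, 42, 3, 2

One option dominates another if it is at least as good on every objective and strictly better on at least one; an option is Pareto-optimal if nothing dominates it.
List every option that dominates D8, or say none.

D9: ranking 1≤15, tuition 22≤64, duration 5≤5, stipend 31≥16 — dominates D8.
Others (D1, D2, D3, D4, D5, D6, D7, D10, D11, D12) are each worse than D8 on at least one objective.

D9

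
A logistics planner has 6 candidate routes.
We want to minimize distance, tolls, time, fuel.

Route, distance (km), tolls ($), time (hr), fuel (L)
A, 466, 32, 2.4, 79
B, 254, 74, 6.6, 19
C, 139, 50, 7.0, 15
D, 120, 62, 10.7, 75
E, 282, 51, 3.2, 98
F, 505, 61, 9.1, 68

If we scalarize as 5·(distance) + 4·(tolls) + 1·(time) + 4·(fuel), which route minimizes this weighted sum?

C

A: 5·466 + 4·32 + 1·2.4 + 4·79 = 2776.4
B: 5·254 + 4·74 + 1·6.6 + 4·19 = 1648.6
C: 5·139 + 4·50 + 1·7.0 + 4·15 = 962.0
D: 5·120 + 4·62 + 1·10.7 + 4·75 = 1158.7
E: 5·282 + 4·51 + 1·3.2 + 4·98 = 2009.2
F: 5·505 + 4·61 + 1·9.1 + 4·68 = 3050.1
Lowest: C at 962.0.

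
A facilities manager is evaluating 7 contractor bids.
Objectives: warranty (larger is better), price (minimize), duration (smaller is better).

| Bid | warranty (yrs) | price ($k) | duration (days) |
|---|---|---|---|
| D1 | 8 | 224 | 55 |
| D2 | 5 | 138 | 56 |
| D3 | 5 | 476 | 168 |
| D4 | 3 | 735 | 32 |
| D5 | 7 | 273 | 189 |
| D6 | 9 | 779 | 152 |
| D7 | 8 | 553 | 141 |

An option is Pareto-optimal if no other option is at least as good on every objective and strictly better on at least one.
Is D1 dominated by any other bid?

D2: worse on warranty (5 vs 8).
D3: worse on warranty (5 vs 8).
D4: worse on warranty (3 vs 8).
D5: worse on warranty (7 vs 8).
D6: worse on price (779 vs 224).
D7: worse on price (553 vs 224).
No option is at least as good as D1 on every objective and strictly better on one.

No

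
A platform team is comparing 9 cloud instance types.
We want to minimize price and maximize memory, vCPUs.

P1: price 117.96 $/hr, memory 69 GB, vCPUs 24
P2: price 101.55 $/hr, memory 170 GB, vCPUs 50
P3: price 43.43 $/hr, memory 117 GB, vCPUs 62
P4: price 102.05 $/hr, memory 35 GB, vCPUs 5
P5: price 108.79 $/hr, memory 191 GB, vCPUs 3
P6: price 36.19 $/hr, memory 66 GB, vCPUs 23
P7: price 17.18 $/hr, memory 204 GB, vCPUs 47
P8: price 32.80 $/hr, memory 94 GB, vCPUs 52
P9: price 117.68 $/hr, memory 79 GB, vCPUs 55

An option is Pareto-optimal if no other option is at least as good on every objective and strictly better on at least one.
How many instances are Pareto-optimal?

4

P1: dominated by P2 (price 101.55≤117.96, memory 170≥69, vCPUs 50≥24).
P2: not dominated.
P3: not dominated (best vCPUs).
P4: dominated by P2 (price 101.55≤102.05, memory 170≥35, vCPUs 50≥5).
P5: dominated by P7 (price 17.18≤108.79, memory 204≥191, vCPUs 47≥3).
P6: dominated by P7 (price 17.18≤36.19, memory 204≥66, vCPUs 47≥23).
P7: not dominated (best price).
P8: not dominated.
P9: dominated by P3 (price 43.43≤117.68, memory 117≥79, vCPUs 62≥55).
Pareto-optimal: P2, P3, P7, P8 → 4.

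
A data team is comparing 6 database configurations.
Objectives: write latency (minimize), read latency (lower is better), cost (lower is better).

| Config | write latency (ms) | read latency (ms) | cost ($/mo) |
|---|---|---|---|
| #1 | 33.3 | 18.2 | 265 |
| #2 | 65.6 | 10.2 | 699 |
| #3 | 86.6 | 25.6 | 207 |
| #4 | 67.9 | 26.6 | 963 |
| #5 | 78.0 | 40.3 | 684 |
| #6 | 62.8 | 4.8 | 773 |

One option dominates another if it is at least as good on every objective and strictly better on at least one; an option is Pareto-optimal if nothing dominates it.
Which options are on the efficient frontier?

#1, #2, #3, #6

#1: not dominated (best write latency).
#2: not dominated.
#3: not dominated (best cost).
#4: dominated by #1 (write latency 33.3≤67.9, read latency 18.2≤26.6, cost 265≤963).
#5: dominated by #1 (write latency 33.3≤78.0, read latency 18.2≤40.3, cost 265≤684).
#6: not dominated (best read latency).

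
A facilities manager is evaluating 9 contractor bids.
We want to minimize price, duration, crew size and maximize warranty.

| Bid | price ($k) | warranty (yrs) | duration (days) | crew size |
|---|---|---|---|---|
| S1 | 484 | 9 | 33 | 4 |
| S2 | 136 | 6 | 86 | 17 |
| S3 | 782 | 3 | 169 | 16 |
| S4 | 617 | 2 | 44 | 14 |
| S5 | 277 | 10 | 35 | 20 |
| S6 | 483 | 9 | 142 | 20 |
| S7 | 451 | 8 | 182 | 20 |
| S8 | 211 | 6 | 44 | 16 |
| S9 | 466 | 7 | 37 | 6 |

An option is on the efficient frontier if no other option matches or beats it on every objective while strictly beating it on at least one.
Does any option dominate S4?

Yes

S1 vs S4: price 484≤617, warranty 9≥2, duration 33≤44, crew size 4≤14 — S1 is at least as good on every objective and strictly better on at least one, so S1 dominates S4.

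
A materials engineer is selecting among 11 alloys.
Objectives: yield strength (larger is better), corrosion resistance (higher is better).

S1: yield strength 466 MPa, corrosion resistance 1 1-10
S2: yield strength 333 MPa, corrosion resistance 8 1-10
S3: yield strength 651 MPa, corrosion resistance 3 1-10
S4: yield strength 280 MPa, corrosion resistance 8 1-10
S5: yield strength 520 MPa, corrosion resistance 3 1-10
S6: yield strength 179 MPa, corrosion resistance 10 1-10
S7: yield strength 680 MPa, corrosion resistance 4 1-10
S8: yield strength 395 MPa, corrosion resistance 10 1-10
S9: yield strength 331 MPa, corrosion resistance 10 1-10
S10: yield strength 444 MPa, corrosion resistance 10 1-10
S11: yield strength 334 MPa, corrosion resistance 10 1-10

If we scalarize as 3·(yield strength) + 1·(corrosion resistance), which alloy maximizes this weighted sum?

S1: 3·466 + 1·1 = 1399
S2: 3·333 + 1·8 = 1007
S3: 3·651 + 1·3 = 1956
S4: 3·280 + 1·8 = 848
S5: 3·520 + 1·3 = 1563
S6: 3·179 + 1·10 = 547
S7: 3·680 + 1·4 = 2044
S8: 3·395 + 1·10 = 1195
S9: 3·331 + 1·10 = 1003
S10: 3·444 + 1·10 = 1342
S11: 3·334 + 1·10 = 1012
Highest: S7 at 2044.

S7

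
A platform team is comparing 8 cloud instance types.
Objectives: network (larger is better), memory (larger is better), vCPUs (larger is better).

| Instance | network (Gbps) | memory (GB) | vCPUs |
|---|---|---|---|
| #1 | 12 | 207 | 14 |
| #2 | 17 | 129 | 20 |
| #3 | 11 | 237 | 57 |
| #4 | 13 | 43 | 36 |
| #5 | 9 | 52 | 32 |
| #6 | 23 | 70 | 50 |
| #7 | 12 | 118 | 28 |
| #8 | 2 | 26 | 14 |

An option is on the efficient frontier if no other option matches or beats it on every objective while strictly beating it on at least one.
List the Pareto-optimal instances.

#1: not dominated.
#2: not dominated.
#3: not dominated (best memory).
#4: dominated by #6 (network 23≥13, memory 70≥43, vCPUs 50≥36).
#5: dominated by #3 (network 11≥9, memory 237≥52, vCPUs 57≥32).
#6: not dominated (best network).
#7: not dominated.
#8: dominated by #1 (network 12≥2, memory 207≥26, vCPUs 14≥14).

#1, #2, #3, #6, #7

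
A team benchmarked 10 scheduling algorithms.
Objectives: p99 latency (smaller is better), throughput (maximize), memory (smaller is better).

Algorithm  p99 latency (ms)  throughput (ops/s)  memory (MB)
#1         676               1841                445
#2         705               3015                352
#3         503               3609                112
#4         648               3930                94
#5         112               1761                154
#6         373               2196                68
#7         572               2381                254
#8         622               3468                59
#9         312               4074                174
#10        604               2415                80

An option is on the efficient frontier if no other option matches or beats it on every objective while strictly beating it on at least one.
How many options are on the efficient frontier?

7

#1: dominated by #3 (p99 latency 503≤676, throughput 3609≥1841, memory 112≤445).
#2: dominated by #3 (p99 latency 503≤705, throughput 3609≥3015, memory 112≤352).
#3: not dominated.
#4: not dominated.
#5: not dominated (best p99 latency).
#6: not dominated.
#7: dominated by #3 (p99 latency 503≤572, throughput 3609≥2381, memory 112≤254).
#8: not dominated (best memory).
#9: not dominated (best throughput).
#10: not dominated.
Pareto-optimal: #3, #4, #5, #6, #8, #9, #10 → 7.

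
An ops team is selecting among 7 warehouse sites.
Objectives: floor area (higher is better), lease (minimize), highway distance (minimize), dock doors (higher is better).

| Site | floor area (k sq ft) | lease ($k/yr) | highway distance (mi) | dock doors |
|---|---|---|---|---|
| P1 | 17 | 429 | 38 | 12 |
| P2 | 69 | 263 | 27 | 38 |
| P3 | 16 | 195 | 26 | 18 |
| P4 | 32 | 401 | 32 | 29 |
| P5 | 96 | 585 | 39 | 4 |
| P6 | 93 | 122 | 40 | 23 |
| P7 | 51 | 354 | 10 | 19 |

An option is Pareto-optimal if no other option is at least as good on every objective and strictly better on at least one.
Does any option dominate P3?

No

P1: worse on lease (429 vs 195).
P2: worse on lease (263 vs 195).
P4: worse on lease (401 vs 195).
P5: worse on lease (585 vs 195).
P6: worse on highway distance (40 vs 26).
P7: worse on lease (354 vs 195).
No option is at least as good as P3 on every objective and strictly better on one.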